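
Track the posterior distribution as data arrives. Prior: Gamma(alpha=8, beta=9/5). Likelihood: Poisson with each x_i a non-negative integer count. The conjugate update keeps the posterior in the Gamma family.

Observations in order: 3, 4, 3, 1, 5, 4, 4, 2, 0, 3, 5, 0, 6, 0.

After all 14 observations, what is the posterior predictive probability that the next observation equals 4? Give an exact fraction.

3238689619754012228092786521638989584212127725021086102628262630071936768059890219742460580265625/19640183862664503348067044835628806543483141656983537004216097188097165031552296075192766155456512

obs 1: x=3 → posterior Gamma(11, 14/5)
obs 2: x=4 → posterior Gamma(15, 19/5)
obs 3: x=3 → posterior Gamma(18, 24/5)
obs 4: x=1 → posterior Gamma(19, 29/5)
obs 5: x=5 → posterior Gamma(24, 34/5)
obs 6: x=4 → posterior Gamma(28, 39/5)
obs 7: x=4 → posterior Gamma(32, 44/5)
obs 8: x=2 → posterior Gamma(34, 49/5)
obs 9: x=0 → posterior Gamma(34, 54/5)
obs 10: x=3 → posterior Gamma(37, 59/5)
obs 11: x=5 → posterior Gamma(42, 64/5)
obs 12: x=0 → posterior Gamma(42, 69/5)
obs 13: x=6 → posterior Gamma(48, 74/5)
obs 14: x=0 → posterior Gamma(48, 79/5)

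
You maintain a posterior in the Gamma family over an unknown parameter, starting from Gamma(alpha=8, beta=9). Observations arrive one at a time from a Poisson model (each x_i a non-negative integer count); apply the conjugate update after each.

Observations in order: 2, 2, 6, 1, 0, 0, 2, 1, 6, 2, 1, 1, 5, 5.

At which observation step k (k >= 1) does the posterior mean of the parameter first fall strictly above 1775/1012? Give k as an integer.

k = 14

obs 1: x=2 → posterior Gamma(10, 10)
obs 2: x=2 → posterior Gamma(12, 11)
obs 3: x=6 → posterior Gamma(18, 12)
obs 4: x=1 → posterior Gamma(19, 13)
obs 5: x=0 → posterior Gamma(19, 14)
obs 6: x=0 → posterior Gamma(19, 15)
obs 7: x=2 → posterior Gamma(21, 16)
obs 8: x=1 → posterior Gamma(22, 17)
obs 9: x=6 → posterior Gamma(28, 18)
obs 10: x=2 → posterior Gamma(30, 19)
obs 11: x=1 → posterior Gamma(31, 20)
obs 12: x=1 → posterior Gamma(32, 21)
obs 13: x=5 → posterior Gamma(37, 22)
obs 14: x=5 → posterior Gamma(42, 23)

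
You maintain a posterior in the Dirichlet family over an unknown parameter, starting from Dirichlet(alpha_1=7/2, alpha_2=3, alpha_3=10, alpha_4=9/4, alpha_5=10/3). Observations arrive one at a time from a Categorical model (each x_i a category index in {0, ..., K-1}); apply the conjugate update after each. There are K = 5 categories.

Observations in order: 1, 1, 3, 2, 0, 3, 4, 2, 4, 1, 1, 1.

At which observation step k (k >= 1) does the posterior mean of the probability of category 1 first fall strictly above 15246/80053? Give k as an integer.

obs 1: x=1 → posterior Dirichlet(7/2, 4, 10, 9/4, 10/3)
obs 2: x=1 → posterior Dirichlet(7/2, 5, 10, 9/4, 10/3)
obs 3: x=3 → posterior Dirichlet(7/2, 5, 10, 13/4, 10/3)
obs 4: x=2 → posterior Dirichlet(7/2, 5, 11, 13/4, 10/3)
obs 5: x=0 → posterior Dirichlet(9/2, 5, 11, 13/4, 10/3)
obs 6: x=3 → posterior Dirichlet(9/2, 5, 11, 17/4, 10/3)
obs 7: x=4 → posterior Dirichlet(9/2, 5, 11, 17/4, 13/3)
obs 8: x=2 → posterior Dirichlet(9/2, 5, 12, 17/4, 13/3)
obs 9: x=4 → posterior Dirichlet(9/2, 5, 12, 17/4, 16/3)
obs 10: x=1 → posterior Dirichlet(9/2, 6, 12, 17/4, 16/3)
obs 11: x=1 → posterior Dirichlet(9/2, 7, 12, 17/4, 16/3)
obs 12: x=1 → posterior Dirichlet(9/2, 8, 12, 17/4, 16/3)

k = 2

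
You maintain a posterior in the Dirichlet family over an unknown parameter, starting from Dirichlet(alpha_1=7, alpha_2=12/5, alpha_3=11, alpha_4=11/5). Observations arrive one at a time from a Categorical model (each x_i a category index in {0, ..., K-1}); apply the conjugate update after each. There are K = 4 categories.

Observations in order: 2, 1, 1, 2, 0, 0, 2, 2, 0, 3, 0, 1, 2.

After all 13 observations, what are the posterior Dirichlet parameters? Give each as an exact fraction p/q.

alpha_1=11, alpha_2=27/5, alpha_3=16, alpha_4=16/5

obs 1: x=2 → posterior Dirichlet(7, 12/5, 12, 11/5)
obs 2: x=1 → posterior Dirichlet(7, 17/5, 12, 11/5)
obs 3: x=1 → posterior Dirichlet(7, 22/5, 12, 11/5)
obs 4: x=2 → posterior Dirichlet(7, 22/5, 13, 11/5)
obs 5: x=0 → posterior Dirichlet(8, 22/5, 13, 11/5)
obs 6: x=0 → posterior Dirichlet(9, 22/5, 13, 11/5)
obs 7: x=2 → posterior Dirichlet(9, 22/5, 14, 11/5)
obs 8: x=2 → posterior Dirichlet(9, 22/5, 15, 11/5)
obs 9: x=0 → posterior Dirichlet(10, 22/5, 15, 11/5)
obs 10: x=3 → posterior Dirichlet(10, 22/5, 15, 16/5)
obs 11: x=0 → posterior Dirichlet(11, 22/5, 15, 16/5)
obs 12: x=1 → posterior Dirichlet(11, 27/5, 15, 16/5)
obs 13: x=2 → posterior Dirichlet(11, 27/5, 16, 16/5)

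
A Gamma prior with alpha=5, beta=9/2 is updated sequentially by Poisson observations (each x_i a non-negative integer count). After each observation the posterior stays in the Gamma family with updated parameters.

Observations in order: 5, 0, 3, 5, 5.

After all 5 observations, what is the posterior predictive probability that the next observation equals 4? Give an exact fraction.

61672847004517608357775675288352800/501096025171921401632658604207540941

obs 1: x=5 → posterior Gamma(10, 11/2)
obs 2: x=0 → posterior Gamma(10, 13/2)
obs 3: x=3 → posterior Gamma(13, 15/2)
obs 4: x=5 → posterior Gamma(18, 17/2)
obs 5: x=5 → posterior Gamma(23, 19/2)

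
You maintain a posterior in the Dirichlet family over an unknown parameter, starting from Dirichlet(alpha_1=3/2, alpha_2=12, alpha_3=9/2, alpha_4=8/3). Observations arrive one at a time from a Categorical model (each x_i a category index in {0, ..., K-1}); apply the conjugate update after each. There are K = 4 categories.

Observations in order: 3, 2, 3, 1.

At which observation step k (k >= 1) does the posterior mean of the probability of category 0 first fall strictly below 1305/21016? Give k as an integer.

obs 1: x=3 → posterior Dirichlet(3/2, 12, 9/2, 11/3)
obs 2: x=2 → posterior Dirichlet(3/2, 12, 11/2, 11/3)
obs 3: x=3 → posterior Dirichlet(3/2, 12, 11/2, 14/3)
obs 4: x=1 → posterior Dirichlet(3/2, 13, 11/2, 14/3)

k = 4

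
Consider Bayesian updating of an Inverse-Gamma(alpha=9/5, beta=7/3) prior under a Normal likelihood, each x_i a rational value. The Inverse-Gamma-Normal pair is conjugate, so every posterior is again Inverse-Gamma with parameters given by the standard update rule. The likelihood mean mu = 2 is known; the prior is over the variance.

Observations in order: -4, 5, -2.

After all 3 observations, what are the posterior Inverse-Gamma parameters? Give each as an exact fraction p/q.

obs 1: x=-4 → posterior Inverse-Gamma(23/10, 61/3)
obs 2: x=5 → posterior Inverse-Gamma(14/5, 149/6)
obs 3: x=-2 → posterior Inverse-Gamma(33/10, 197/6)

alpha=33/10, beta=197/6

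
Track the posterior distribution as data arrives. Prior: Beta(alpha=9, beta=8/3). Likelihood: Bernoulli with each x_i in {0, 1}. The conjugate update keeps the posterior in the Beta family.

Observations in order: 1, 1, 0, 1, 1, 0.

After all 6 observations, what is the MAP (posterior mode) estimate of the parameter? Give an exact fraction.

36/47

obs 1: x=1 → posterior Beta(10, 8/3)
obs 2: x=1 → posterior Beta(11, 8/3)
obs 3: x=0 → posterior Beta(11, 11/3)
obs 4: x=1 → posterior Beta(12, 11/3)
obs 5: x=1 → posterior Beta(13, 11/3)
obs 6: x=0 → posterior Beta(13, 14/3)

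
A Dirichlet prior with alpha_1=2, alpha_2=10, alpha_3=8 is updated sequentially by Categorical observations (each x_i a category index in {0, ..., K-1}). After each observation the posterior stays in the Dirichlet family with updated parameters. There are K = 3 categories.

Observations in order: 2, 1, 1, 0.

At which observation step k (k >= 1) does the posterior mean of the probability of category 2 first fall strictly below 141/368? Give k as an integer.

k = 4

obs 1: x=2 → posterior Dirichlet(2, 10, 9)
obs 2: x=1 → posterior Dirichlet(2, 11, 9)
obs 3: x=1 → posterior Dirichlet(2, 12, 9)
obs 4: x=0 → posterior Dirichlet(3, 12, 9)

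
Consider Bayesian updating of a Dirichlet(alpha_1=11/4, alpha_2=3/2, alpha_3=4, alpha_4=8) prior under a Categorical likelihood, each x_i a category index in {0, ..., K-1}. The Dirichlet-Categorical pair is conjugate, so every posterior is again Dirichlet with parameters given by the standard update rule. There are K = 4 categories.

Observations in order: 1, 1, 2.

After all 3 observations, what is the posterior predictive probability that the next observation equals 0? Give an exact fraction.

obs 1: x=1 → posterior Dirichlet(11/4, 5/2, 4, 8)
obs 2: x=1 → posterior Dirichlet(11/4, 7/2, 4, 8)
obs 3: x=2 → posterior Dirichlet(11/4, 7/2, 5, 8)

1/7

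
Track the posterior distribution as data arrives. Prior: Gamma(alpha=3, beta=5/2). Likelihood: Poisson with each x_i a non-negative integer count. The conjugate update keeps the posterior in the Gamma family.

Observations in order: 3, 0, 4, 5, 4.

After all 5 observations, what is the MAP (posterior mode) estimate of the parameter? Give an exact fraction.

12/5

obs 1: x=3 → posterior Gamma(6, 7/2)
obs 2: x=0 → posterior Gamma(6, 9/2)
obs 3: x=4 → posterior Gamma(10, 11/2)
obs 4: x=5 → posterior Gamma(15, 13/2)
obs 5: x=4 → posterior Gamma(19, 15/2)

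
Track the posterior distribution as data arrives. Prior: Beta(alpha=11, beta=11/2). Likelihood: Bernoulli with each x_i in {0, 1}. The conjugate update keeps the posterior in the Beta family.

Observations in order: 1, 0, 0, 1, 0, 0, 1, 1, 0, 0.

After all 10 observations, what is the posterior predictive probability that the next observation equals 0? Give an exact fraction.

obs 1: x=1 → posterior Beta(12, 11/2)
obs 2: x=0 → posterior Beta(12, 13/2)
obs 3: x=0 → posterior Beta(12, 15/2)
obs 4: x=1 → posterior Beta(13, 15/2)
obs 5: x=0 → posterior Beta(13, 17/2)
obs 6: x=0 → posterior Beta(13, 19/2)
obs 7: x=1 → posterior Beta(14, 19/2)
obs 8: x=1 → posterior Beta(15, 19/2)
obs 9: x=0 → posterior Beta(15, 21/2)
obs 10: x=0 → posterior Beta(15, 23/2)

23/53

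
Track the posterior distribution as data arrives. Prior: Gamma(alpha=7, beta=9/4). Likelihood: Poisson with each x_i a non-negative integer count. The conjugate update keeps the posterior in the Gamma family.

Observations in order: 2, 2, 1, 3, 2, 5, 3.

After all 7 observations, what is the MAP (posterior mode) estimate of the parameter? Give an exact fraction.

obs 1: x=2 → posterior Gamma(9, 13/4)
obs 2: x=2 → posterior Gamma(11, 17/4)
obs 3: x=1 → posterior Gamma(12, 21/4)
obs 4: x=3 → posterior Gamma(15, 25/4)
obs 5: x=2 → posterior Gamma(17, 29/4)
obs 6: x=5 → posterior Gamma(22, 33/4)
obs 7: x=3 → posterior Gamma(25, 37/4)

96/37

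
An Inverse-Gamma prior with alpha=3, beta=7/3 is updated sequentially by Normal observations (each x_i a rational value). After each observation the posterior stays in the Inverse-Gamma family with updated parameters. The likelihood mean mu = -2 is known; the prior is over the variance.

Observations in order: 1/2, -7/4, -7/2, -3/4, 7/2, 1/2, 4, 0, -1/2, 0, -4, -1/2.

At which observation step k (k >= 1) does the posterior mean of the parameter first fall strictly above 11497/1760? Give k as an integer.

k = 7

obs 1: x=1/2 → posterior Inverse-Gamma(7/2, 131/24)
obs 2: x=-7/4 → posterior Inverse-Gamma(4, 527/96)
obs 3: x=-7/2 → posterior Inverse-Gamma(9/2, 635/96)
obs 4: x=-3/4 → posterior Inverse-Gamma(5, 355/48)
obs 5: x=7/2 → posterior Inverse-Gamma(11/2, 1081/48)
obs 6: x=1/2 → posterior Inverse-Gamma(6, 1231/48)
obs 7: x=4 → posterior Inverse-Gamma(13/2, 2095/48)
obs 8: x=0 → posterior Inverse-Gamma(7, 2191/48)
obs 9: x=-1/2 → posterior Inverse-Gamma(15/2, 2245/48)
obs 10: x=0 → posterior Inverse-Gamma(8, 2341/48)
obs 11: x=-4 → posterior Inverse-Gamma(17/2, 2437/48)
obs 12: x=-1/2 → posterior Inverse-Gamma(9, 2491/48)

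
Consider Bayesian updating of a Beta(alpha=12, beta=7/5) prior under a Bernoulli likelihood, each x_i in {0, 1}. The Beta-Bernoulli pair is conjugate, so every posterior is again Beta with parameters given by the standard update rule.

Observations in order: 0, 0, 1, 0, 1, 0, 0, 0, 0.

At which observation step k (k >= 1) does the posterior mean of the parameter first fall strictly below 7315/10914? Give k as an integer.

obs 1: x=0 → posterior Beta(12, 12/5)
obs 2: x=0 → posterior Beta(12, 17/5)
obs 3: x=1 → posterior Beta(13, 17/5)
obs 4: x=0 → posterior Beta(13, 22/5)
obs 5: x=1 → posterior Beta(14, 22/5)
obs 6: x=0 → posterior Beta(14, 27/5)
obs 7: x=0 → posterior Beta(14, 32/5)
obs 8: x=0 → posterior Beta(14, 37/5)
obs 9: x=0 → posterior Beta(14, 42/5)

k = 8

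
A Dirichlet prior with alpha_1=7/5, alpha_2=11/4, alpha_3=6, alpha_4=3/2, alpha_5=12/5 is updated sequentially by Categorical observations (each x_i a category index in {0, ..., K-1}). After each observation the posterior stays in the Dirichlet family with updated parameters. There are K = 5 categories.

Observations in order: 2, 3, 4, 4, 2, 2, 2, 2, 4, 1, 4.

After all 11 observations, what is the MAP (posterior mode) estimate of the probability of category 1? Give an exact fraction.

obs 1: x=2 → posterior Dirichlet(7/5, 11/4, 7, 3/2, 12/5)
obs 2: x=3 → posterior Dirichlet(7/5, 11/4, 7, 5/2, 12/5)
obs 3: x=4 → posterior Dirichlet(7/5, 11/4, 7, 5/2, 17/5)
obs 4: x=4 → posterior Dirichlet(7/5, 11/4, 7, 5/2, 22/5)
obs 5: x=2 → posterior Dirichlet(7/5, 11/4, 8, 5/2, 22/5)
obs 6: x=2 → posterior Dirichlet(7/5, 11/4, 9, 5/2, 22/5)
obs 7: x=2 → posterior Dirichlet(7/5, 11/4, 10, 5/2, 22/5)
obs 8: x=2 → posterior Dirichlet(7/5, 11/4, 11, 5/2, 22/5)
obs 9: x=4 → posterior Dirichlet(7/5, 11/4, 11, 5/2, 27/5)
obs 10: x=1 → posterior Dirichlet(7/5, 15/4, 11, 5/2, 27/5)
obs 11: x=4 → posterior Dirichlet(7/5, 15/4, 11, 5/2, 32/5)

55/401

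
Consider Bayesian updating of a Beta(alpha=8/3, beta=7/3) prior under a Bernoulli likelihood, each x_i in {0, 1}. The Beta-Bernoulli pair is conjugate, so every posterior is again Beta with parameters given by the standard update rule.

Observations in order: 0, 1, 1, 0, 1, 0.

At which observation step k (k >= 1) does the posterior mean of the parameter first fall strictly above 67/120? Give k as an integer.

obs 1: x=0 → posterior Beta(8/3, 10/3)
obs 2: x=1 → posterior Beta(11/3, 10/3)
obs 3: x=1 → posterior Beta(14/3, 10/3)
obs 4: x=0 → posterior Beta(14/3, 13/3)
obs 5: x=1 → posterior Beta(17/3, 13/3)
obs 6: x=0 → posterior Beta(17/3, 16/3)

k = 3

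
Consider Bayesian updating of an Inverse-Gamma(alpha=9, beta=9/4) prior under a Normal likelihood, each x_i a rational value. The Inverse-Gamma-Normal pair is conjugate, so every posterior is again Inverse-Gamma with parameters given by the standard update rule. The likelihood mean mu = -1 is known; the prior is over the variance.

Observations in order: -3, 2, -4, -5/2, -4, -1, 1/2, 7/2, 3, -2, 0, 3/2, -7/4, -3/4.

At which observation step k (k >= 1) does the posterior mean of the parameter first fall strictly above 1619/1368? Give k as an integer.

obs 1: x=-3 → posterior Inverse-Gamma(19/2, 17/4)
obs 2: x=2 → posterior Inverse-Gamma(10, 35/4)
obs 3: x=-4 → posterior Inverse-Gamma(21/2, 53/4)
obs 4: x=-5/2 → posterior Inverse-Gamma(11, 115/8)
obs 5: x=-4 → posterior Inverse-Gamma(23/2, 151/8)
obs 6: x=-1 → posterior Inverse-Gamma(12, 151/8)
obs 7: x=1/2 → posterior Inverse-Gamma(25/2, 20)
obs 8: x=7/2 → posterior Inverse-Gamma(13, 241/8)
obs 9: x=3 → posterior Inverse-Gamma(27/2, 305/8)
obs 10: x=-2 → posterior Inverse-Gamma(14, 309/8)
obs 11: x=0 → posterior Inverse-Gamma(29/2, 313/8)
obs 12: x=3/2 → posterior Inverse-Gamma(15, 169/4)
obs 13: x=-7/4 → posterior Inverse-Gamma(31/2, 1361/32)
obs 14: x=-3/4 → posterior Inverse-Gamma(16, 681/16)

k = 3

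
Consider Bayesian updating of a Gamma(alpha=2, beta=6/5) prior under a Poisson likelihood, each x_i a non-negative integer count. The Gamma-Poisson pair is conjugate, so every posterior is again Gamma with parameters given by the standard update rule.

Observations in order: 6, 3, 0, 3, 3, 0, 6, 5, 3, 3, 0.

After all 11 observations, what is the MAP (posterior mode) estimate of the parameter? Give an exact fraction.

165/61

obs 1: x=6 → posterior Gamma(8, 11/5)
obs 2: x=3 → posterior Gamma(11, 16/5)
obs 3: x=0 → posterior Gamma(11, 21/5)
obs 4: x=3 → posterior Gamma(14, 26/5)
obs 5: x=3 → posterior Gamma(17, 31/5)
obs 6: x=0 → posterior Gamma(17, 36/5)
obs 7: x=6 → posterior Gamma(23, 41/5)
obs 8: x=5 → posterior Gamma(28, 46/5)
obs 9: x=3 → posterior Gamma(31, 51/5)
obs 10: x=3 → posterior Gamma(34, 56/5)
obs 11: x=0 → posterior Gamma(34, 61/5)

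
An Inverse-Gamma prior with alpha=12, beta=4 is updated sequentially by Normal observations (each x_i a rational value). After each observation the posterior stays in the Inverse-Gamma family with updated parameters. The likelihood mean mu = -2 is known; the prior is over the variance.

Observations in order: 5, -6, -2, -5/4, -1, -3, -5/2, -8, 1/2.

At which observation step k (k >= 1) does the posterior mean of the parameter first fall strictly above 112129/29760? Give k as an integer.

obs 1: x=5 → posterior Inverse-Gamma(25/2, 57/2)
obs 2: x=-6 → posterior Inverse-Gamma(13, 73/2)
obs 3: x=-2 → posterior Inverse-Gamma(27/2, 73/2)
obs 4: x=-5/4 → posterior Inverse-Gamma(14, 1177/32)
obs 5: x=-1 → posterior Inverse-Gamma(29/2, 1193/32)
obs 6: x=-3 → posterior Inverse-Gamma(15, 1209/32)
obs 7: x=-5/2 → posterior Inverse-Gamma(31/2, 1213/32)
obs 8: x=-8 → posterior Inverse-Gamma(16, 1789/32)
obs 9: x=1/2 → posterior Inverse-Gamma(33/2, 1889/32)

k = 9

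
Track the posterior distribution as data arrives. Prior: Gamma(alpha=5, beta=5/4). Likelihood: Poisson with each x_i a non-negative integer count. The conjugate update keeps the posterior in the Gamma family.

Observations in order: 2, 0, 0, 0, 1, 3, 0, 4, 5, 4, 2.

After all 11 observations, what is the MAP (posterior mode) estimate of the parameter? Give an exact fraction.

obs 1: x=2 → posterior Gamma(7, 9/4)
obs 2: x=0 → posterior Gamma(7, 13/4)
obs 3: x=0 → posterior Gamma(7, 17/4)
obs 4: x=0 → posterior Gamma(7, 21/4)
obs 5: x=1 → posterior Gamma(8, 25/4)
obs 6: x=3 → posterior Gamma(11, 29/4)
obs 7: x=0 → posterior Gamma(11, 33/4)
obs 8: x=4 → posterior Gamma(15, 37/4)
obs 9: x=5 → posterior Gamma(20, 41/4)
obs 10: x=4 → posterior Gamma(24, 45/4)
obs 11: x=2 → posterior Gamma(26, 49/4)

100/49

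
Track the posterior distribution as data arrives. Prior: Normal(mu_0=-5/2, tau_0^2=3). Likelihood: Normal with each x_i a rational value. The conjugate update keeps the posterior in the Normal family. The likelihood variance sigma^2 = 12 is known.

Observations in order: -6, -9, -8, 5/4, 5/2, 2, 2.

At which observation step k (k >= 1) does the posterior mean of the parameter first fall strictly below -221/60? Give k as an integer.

obs 1: x=-6 → posterior Normal(-16/5, 12/5)
obs 2: x=-9 → posterior Normal(-25/6, 2)
obs 3: x=-8 → posterior Normal(-33/7, 12/7)
obs 4: x=5/4 → posterior Normal(-127/32, 3/2)
obs 5: x=5/2 → posterior Normal(-13/4, 4/3)
obs 6: x=2 → posterior Normal(-109/40, 6/5)
obs 7: x=2 → posterior Normal(-101/44, 12/11)

k = 2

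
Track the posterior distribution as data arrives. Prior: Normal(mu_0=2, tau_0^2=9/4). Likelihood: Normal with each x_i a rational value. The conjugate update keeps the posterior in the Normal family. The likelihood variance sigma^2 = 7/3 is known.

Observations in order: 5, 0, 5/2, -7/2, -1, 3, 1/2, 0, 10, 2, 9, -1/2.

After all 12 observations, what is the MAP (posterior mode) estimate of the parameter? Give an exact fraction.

obs 1: x=5 → posterior Normal(191/55, 63/55)
obs 2: x=0 → posterior Normal(191/82, 63/82)
obs 3: x=5/2 → posterior Normal(517/218, 63/109)
obs 4: x=-7/2 → posterior Normal(41/34, 63/136)
obs 5: x=-1 → posterior Normal(137/163, 63/163)
obs 6: x=3 → posterior Normal(109/95, 63/190)
obs 7: x=1/2 → posterior Normal(463/434, 9/31)
obs 8: x=0 → posterior Normal(463/488, 63/244)
obs 9: x=10 → posterior Normal(1003/542, 63/271)
obs 10: x=2 → posterior Normal(1111/596, 63/298)
obs 11: x=9 → posterior Normal(1597/650, 63/325)
obs 12: x=-1/2 → posterior Normal(785/352, 63/352)

785/352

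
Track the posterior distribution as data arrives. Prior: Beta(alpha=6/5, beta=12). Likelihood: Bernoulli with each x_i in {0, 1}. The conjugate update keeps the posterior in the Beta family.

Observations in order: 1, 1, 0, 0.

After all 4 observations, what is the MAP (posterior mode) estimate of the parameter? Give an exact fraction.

obs 1: x=1 → posterior Beta(11/5, 12)
obs 2: x=1 → posterior Beta(16/5, 12)
obs 3: x=0 → posterior Beta(16/5, 13)
obs 4: x=0 → posterior Beta(16/5, 14)

11/76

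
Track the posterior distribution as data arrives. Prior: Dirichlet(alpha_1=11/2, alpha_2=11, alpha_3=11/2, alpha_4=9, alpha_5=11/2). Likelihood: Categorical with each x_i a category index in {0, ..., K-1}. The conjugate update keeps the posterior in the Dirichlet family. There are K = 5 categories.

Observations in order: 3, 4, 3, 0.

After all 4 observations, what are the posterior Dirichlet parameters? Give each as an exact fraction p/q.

obs 1: x=3 → posterior Dirichlet(11/2, 11, 11/2, 10, 11/2)
obs 2: x=4 → posterior Dirichlet(11/2, 11, 11/2, 10, 13/2)
obs 3: x=3 → posterior Dirichlet(11/2, 11, 11/2, 11, 13/2)
obs 4: x=0 → posterior Dirichlet(13/2, 11, 11/2, 11, 13/2)

alpha_1=13/2, alpha_2=11, alpha_3=11/2, alpha_4=11, alpha_5=13/2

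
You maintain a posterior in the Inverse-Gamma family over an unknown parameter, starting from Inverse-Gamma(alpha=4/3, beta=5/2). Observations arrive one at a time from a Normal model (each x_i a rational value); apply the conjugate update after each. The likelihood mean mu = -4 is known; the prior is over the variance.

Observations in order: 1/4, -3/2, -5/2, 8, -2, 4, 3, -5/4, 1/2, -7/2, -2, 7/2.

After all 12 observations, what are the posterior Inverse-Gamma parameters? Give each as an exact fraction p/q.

obs 1: x=1/4 → posterior Inverse-Gamma(11/6, 369/32)
obs 2: x=-3/2 → posterior Inverse-Gamma(7/3, 469/32)
obs 3: x=-5/2 → posterior Inverse-Gamma(17/6, 505/32)
obs 4: x=8 → posterior Inverse-Gamma(10/3, 2809/32)
obs 5: x=-2 → posterior Inverse-Gamma(23/6, 2873/32)
obs 6: x=4 → posterior Inverse-Gamma(13/3, 3897/32)
obs 7: x=3 → posterior Inverse-Gamma(29/6, 4681/32)
obs 8: x=-5/4 → posterior Inverse-Gamma(16/3, 2401/16)
obs 9: x=1/2 → posterior Inverse-Gamma(35/6, 2563/16)
obs 10: x=-7/2 → posterior Inverse-Gamma(19/3, 2565/16)
obs 11: x=-2 → posterior Inverse-Gamma(41/6, 2597/16)
obs 12: x=7/2 → posterior Inverse-Gamma(22/3, 3047/16)

alpha=22/3, beta=3047/16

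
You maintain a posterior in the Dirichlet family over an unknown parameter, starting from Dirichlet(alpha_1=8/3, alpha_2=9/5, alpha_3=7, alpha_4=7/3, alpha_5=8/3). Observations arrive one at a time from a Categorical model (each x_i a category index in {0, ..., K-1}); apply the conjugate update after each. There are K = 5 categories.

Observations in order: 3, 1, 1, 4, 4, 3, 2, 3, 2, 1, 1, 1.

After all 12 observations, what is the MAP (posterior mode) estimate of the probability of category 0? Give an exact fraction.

25/352

obs 1: x=3 → posterior Dirichlet(8/3, 9/5, 7, 10/3, 8/3)
obs 2: x=1 → posterior Dirichlet(8/3, 14/5, 7, 10/3, 8/3)
obs 3: x=1 → posterior Dirichlet(8/3, 19/5, 7, 10/3, 8/3)
obs 4: x=4 → posterior Dirichlet(8/3, 19/5, 7, 10/3, 11/3)
obs 5: x=4 → posterior Dirichlet(8/3, 19/5, 7, 10/3, 14/3)
obs 6: x=3 → posterior Dirichlet(8/3, 19/5, 7, 13/3, 14/3)
obs 7: x=2 → posterior Dirichlet(8/3, 19/5, 8, 13/3, 14/3)
obs 8: x=3 → posterior Dirichlet(8/3, 19/5, 8, 16/3, 14/3)
obs 9: x=2 → posterior Dirichlet(8/3, 19/5, 9, 16/3, 14/3)
obs 10: x=1 → posterior Dirichlet(8/3, 24/5, 9, 16/3, 14/3)
obs 11: x=1 → posterior Dirichlet(8/3, 29/5, 9, 16/3, 14/3)
obs 12: x=1 → posterior Dirichlet(8/3, 34/5, 9, 16/3, 14/3)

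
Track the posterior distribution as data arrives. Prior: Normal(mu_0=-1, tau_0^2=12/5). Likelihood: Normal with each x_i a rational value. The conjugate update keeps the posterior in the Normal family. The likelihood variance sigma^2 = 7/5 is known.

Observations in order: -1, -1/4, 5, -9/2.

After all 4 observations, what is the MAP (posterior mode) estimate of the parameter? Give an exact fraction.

-16/55

obs 1: x=-1 → posterior Normal(-1, 84/95)
obs 2: x=-1/4 → posterior Normal(-22/31, 84/155)
obs 3: x=5 → posterior Normal(38/43, 84/215)
obs 4: x=-9/2 → posterior Normal(-16/55, 84/275)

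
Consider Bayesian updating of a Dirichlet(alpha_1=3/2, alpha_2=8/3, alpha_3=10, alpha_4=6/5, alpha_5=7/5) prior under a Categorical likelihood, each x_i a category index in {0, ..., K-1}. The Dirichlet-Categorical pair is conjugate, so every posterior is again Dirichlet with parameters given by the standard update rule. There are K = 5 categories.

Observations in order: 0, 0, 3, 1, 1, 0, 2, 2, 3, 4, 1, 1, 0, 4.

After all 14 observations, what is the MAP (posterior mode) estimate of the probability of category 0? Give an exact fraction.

135/773

obs 1: x=0 → posterior Dirichlet(5/2, 8/3, 10, 6/5, 7/5)
obs 2: x=0 → posterior Dirichlet(7/2, 8/3, 10, 6/5, 7/5)
obs 3: x=3 → posterior Dirichlet(7/2, 8/3, 10, 11/5, 7/5)
obs 4: x=1 → posterior Dirichlet(7/2, 11/3, 10, 11/5, 7/5)
obs 5: x=1 → posterior Dirichlet(7/2, 14/3, 10, 11/5, 7/5)
obs 6: x=0 → posterior Dirichlet(9/2, 14/3, 10, 11/5, 7/5)
obs 7: x=2 → posterior Dirichlet(9/2, 14/3, 11, 11/5, 7/5)
obs 8: x=2 → posterior Dirichlet(9/2, 14/3, 12, 11/5, 7/5)
obs 9: x=3 → posterior Dirichlet(9/2, 14/3, 12, 16/5, 7/5)
obs 10: x=4 → posterior Dirichlet(9/2, 14/3, 12, 16/5, 12/5)
obs 11: x=1 → posterior Dirichlet(9/2, 17/3, 12, 16/5, 12/5)
obs 12: x=1 → posterior Dirichlet(9/2, 20/3, 12, 16/5, 12/5)
obs 13: x=0 → posterior Dirichlet(11/2, 20/3, 12, 16/5, 12/5)
obs 14: x=4 → posterior Dirichlet(11/2, 20/3, 12, 16/5, 17/5)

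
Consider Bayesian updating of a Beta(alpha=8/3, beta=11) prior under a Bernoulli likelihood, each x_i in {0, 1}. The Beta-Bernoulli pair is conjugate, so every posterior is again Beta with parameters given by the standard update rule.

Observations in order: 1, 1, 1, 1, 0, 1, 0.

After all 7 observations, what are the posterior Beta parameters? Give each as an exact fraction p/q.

alpha=23/3, beta=13

obs 1: x=1 → posterior Beta(11/3, 11)
obs 2: x=1 → posterior Beta(14/3, 11)
obs 3: x=1 → posterior Beta(17/3, 11)
obs 4: x=1 → posterior Beta(20/3, 11)
obs 5: x=0 → posterior Beta(20/3, 12)
obs 6: x=1 → posterior Beta(23/3, 12)
obs 7: x=0 → posterior Beta(23/3, 13)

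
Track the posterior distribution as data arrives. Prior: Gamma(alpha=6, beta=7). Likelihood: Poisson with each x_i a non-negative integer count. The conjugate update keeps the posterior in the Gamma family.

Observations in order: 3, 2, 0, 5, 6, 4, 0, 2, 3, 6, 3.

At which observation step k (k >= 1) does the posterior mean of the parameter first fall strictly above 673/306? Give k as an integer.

k = 11

obs 1: x=3 → posterior Gamma(9, 8)
obs 2: x=2 → posterior Gamma(11, 9)
obs 3: x=0 → posterior Gamma(11, 10)
obs 4: x=5 → posterior Gamma(16, 11)
obs 5: x=6 → posterior Gamma(22, 12)
obs 6: x=4 → posterior Gamma(26, 13)
obs 7: x=0 → posterior Gamma(26, 14)
obs 8: x=2 → posterior Gamma(28, 15)
obs 9: x=3 → posterior Gamma(31, 16)
obs 10: x=6 → posterior Gamma(37, 17)
obs 11: x=3 → posterior Gamma(40, 18)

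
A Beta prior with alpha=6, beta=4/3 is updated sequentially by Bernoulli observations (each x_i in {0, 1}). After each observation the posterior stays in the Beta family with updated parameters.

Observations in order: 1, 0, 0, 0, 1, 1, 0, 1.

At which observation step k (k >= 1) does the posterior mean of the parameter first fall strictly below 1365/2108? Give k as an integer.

obs 1: x=1 → posterior Beta(7, 4/3)
obs 2: x=0 → posterior Beta(7, 7/3)
obs 3: x=0 → posterior Beta(7, 10/3)
obs 4: x=0 → posterior Beta(7, 13/3)
obs 5: x=1 → posterior Beta(8, 13/3)
obs 6: x=1 → posterior Beta(9, 13/3)
obs 7: x=0 → posterior Beta(9, 16/3)
obs 8: x=1 → posterior Beta(10, 16/3)

k = 4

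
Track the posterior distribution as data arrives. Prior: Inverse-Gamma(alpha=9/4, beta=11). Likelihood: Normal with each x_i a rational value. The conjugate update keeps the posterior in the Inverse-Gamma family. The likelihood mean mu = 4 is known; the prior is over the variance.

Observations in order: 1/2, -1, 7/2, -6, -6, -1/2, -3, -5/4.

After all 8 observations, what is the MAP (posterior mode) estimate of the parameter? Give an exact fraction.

5701/232

obs 1: x=1/2 → posterior Inverse-Gamma(11/4, 137/8)
obs 2: x=-1 → posterior Inverse-Gamma(13/4, 237/8)
obs 3: x=7/2 → posterior Inverse-Gamma(15/4, 119/4)
obs 4: x=-6 → posterior Inverse-Gamma(17/4, 319/4)
obs 5: x=-6 → posterior Inverse-Gamma(19/4, 519/4)
obs 6: x=-1/2 → posterior Inverse-Gamma(21/4, 1119/8)
obs 7: x=-3 → posterior Inverse-Gamma(23/4, 1315/8)
obs 8: x=-5/4 → posterior Inverse-Gamma(25/4, 5701/32)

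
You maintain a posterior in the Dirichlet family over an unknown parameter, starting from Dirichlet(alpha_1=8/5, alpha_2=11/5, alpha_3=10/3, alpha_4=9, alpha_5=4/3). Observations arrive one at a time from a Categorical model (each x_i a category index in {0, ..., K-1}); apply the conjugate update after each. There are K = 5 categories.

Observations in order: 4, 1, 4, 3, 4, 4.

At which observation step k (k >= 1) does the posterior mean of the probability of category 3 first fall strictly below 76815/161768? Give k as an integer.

k = 2

obs 1: x=4 → posterior Dirichlet(8/5, 11/5, 10/3, 9, 7/3)
obs 2: x=1 → posterior Dirichlet(8/5, 16/5, 10/3, 9, 7/3)
obs 3: x=4 → posterior Dirichlet(8/5, 16/5, 10/3, 9, 10/3)
obs 4: x=3 → posterior Dirichlet(8/5, 16/5, 10/3, 10, 10/3)
obs 5: x=4 → posterior Dirichlet(8/5, 16/5, 10/3, 10, 13/3)
obs 6: x=4 → posterior Dirichlet(8/5, 16/5, 10/3, 10, 16/3)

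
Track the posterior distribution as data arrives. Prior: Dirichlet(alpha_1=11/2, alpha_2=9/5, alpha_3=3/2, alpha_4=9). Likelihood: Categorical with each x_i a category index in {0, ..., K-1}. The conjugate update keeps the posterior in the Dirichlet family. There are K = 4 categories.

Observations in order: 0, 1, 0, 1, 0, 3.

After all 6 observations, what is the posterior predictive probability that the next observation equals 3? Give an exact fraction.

50/119

obs 1: x=0 → posterior Dirichlet(13/2, 9/5, 3/2, 9)
obs 2: x=1 → posterior Dirichlet(13/2, 14/5, 3/2, 9)
obs 3: x=0 → posterior Dirichlet(15/2, 14/5, 3/2, 9)
obs 4: x=1 → posterior Dirichlet(15/2, 19/5, 3/2, 9)
obs 5: x=0 → posterior Dirichlet(17/2, 19/5, 3/2, 9)
obs 6: x=3 → posterior Dirichlet(17/2, 19/5, 3/2, 10)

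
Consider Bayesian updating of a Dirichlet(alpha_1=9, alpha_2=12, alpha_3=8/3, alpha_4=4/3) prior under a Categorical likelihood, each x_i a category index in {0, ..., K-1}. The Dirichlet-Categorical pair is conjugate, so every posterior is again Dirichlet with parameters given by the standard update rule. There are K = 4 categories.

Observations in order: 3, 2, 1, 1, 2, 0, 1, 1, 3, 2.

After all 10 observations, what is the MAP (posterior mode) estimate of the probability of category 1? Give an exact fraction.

15/31

obs 1: x=3 → posterior Dirichlet(9, 12, 8/3, 7/3)
obs 2: x=2 → posterior Dirichlet(9, 12, 11/3, 7/3)
obs 3: x=1 → posterior Dirichlet(9, 13, 11/3, 7/3)
obs 4: x=1 → posterior Dirichlet(9, 14, 11/3, 7/3)
obs 5: x=2 → posterior Dirichlet(9, 14, 14/3, 7/3)
obs 6: x=0 → posterior Dirichlet(10, 14, 14/3, 7/3)
obs 7: x=1 → posterior Dirichlet(10, 15, 14/3, 7/3)
obs 8: x=1 → posterior Dirichlet(10, 16, 14/3, 7/3)
obs 9: x=3 → posterior Dirichlet(10, 16, 14/3, 10/3)
obs 10: x=2 → posterior Dirichlet(10, 16, 17/3, 10/3)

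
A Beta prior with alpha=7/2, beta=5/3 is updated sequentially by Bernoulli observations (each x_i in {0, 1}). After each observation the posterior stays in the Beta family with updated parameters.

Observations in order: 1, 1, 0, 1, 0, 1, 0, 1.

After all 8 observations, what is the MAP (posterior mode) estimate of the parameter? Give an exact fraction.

45/67

obs 1: x=1 → posterior Beta(9/2, 5/3)
obs 2: x=1 → posterior Beta(11/2, 5/3)
obs 3: x=0 → posterior Beta(11/2, 8/3)
obs 4: x=1 → posterior Beta(13/2, 8/3)
obs 5: x=0 → posterior Beta(13/2, 11/3)
obs 6: x=1 → posterior Beta(15/2, 11/3)
obs 7: x=0 → posterior Beta(15/2, 14/3)
obs 8: x=1 → posterior Beta(17/2, 14/3)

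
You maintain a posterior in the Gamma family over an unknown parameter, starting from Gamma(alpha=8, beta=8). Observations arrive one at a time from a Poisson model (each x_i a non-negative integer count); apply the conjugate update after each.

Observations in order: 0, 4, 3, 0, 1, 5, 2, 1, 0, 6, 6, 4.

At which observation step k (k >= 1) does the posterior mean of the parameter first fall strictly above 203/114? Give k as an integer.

k = 11

obs 1: x=0 → posterior Gamma(8, 9)
obs 2: x=4 → posterior Gamma(12, 10)
obs 3: x=3 → posterior Gamma(15, 11)
obs 4: x=0 → posterior Gamma(15, 12)
obs 5: x=1 → posterior Gamma(16, 13)
obs 6: x=5 → posterior Gamma(21, 14)
obs 7: x=2 → posterior Gamma(23, 15)
obs 8: x=1 → posterior Gamma(24, 16)
obs 9: x=0 → posterior Gamma(24, 17)
obs 10: x=6 → posterior Gamma(30, 18)
obs 11: x=6 → posterior Gamma(36, 19)
obs 12: x=4 → posterior Gamma(40, 20)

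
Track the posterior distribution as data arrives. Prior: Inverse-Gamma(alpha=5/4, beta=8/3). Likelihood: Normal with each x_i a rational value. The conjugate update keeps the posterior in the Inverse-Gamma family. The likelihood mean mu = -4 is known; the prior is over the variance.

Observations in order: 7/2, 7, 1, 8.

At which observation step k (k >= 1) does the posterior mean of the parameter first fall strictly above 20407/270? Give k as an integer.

obs 1: x=7/2 → posterior Inverse-Gamma(7/4, 739/24)
obs 2: x=7 → posterior Inverse-Gamma(9/4, 2191/24)
obs 3: x=1 → posterior Inverse-Gamma(11/4, 2491/24)
obs 4: x=8 → posterior Inverse-Gamma(13/4, 4219/24)

k = 4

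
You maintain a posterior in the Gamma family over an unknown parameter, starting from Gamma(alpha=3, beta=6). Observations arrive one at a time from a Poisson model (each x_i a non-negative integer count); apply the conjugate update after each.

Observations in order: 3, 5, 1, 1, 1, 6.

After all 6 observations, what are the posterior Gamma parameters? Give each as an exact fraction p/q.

alpha=20, beta=12

obs 1: x=3 → posterior Gamma(6, 7)
obs 2: x=5 → posterior Gamma(11, 8)
obs 3: x=1 → posterior Gamma(12, 9)
obs 4: x=1 → posterior Gamma(13, 10)
obs 5: x=1 → posterior Gamma(14, 11)
obs 6: x=6 → posterior Gamma(20, 12)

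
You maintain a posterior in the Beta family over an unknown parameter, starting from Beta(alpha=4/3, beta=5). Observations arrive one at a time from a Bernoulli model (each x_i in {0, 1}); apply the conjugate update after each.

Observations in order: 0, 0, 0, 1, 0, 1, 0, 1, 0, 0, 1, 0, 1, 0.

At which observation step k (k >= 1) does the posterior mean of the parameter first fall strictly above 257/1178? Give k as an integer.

k = 4

obs 1: x=0 → posterior Beta(4/3, 6)
obs 2: x=0 → posterior Beta(4/3, 7)
obs 3: x=0 → posterior Beta(4/3, 8)
obs 4: x=1 → posterior Beta(7/3, 8)
obs 5: x=0 → posterior Beta(7/3, 9)
obs 6: x=1 → posterior Beta(10/3, 9)
obs 7: x=0 → posterior Beta(10/3, 10)
obs 8: x=1 → posterior Beta(13/3, 10)
obs 9: x=0 → posterior Beta(13/3, 11)
obs 10: x=0 → posterior Beta(13/3, 12)
obs 11: x=1 → posterior Beta(16/3, 12)
obs 12: x=0 → posterior Beta(16/3, 13)
obs 13: x=1 → posterior Beta(19/3, 13)
obs 14: x=0 → posterior Beta(19/3, 14)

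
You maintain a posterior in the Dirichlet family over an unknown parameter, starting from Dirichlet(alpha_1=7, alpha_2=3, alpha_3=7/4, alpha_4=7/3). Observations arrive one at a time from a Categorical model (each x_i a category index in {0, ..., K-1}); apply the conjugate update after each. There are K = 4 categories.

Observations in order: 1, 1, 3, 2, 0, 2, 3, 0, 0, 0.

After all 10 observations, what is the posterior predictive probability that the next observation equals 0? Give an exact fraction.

obs 1: x=1 → posterior Dirichlet(7, 4, 7/4, 7/3)
obs 2: x=1 → posterior Dirichlet(7, 5, 7/4, 7/3)
obs 3: x=3 → posterior Dirichlet(7, 5, 7/4, 10/3)
obs 4: x=2 → posterior Dirichlet(7, 5, 11/4, 10/3)
obs 5: x=0 → posterior Dirichlet(8, 5, 11/4, 10/3)
obs 6: x=2 → posterior Dirichlet(8, 5, 15/4, 10/3)
obs 7: x=3 → posterior Dirichlet(8, 5, 15/4, 13/3)
obs 8: x=0 → posterior Dirichlet(9, 5, 15/4, 13/3)
obs 9: x=0 → posterior Dirichlet(10, 5, 15/4, 13/3)
obs 10: x=0 → posterior Dirichlet(11, 5, 15/4, 13/3)

132/289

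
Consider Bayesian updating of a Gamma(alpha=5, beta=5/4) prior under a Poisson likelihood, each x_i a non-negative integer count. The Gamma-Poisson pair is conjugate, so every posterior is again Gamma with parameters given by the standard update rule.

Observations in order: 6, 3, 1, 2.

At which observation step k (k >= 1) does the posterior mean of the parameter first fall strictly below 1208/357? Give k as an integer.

obs 1: x=6 → posterior Gamma(11, 9/4)
obs 2: x=3 → posterior Gamma(14, 13/4)
obs 3: x=1 → posterior Gamma(15, 17/4)
obs 4: x=2 → posterior Gamma(17, 21/4)

k = 4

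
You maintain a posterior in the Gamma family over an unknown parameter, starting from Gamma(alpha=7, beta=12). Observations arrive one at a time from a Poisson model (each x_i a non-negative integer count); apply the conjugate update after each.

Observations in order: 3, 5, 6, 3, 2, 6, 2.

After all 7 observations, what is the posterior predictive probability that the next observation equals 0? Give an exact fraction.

obs 1: x=3 → posterior Gamma(10, 13)
obs 2: x=5 → posterior Gamma(15, 14)
obs 3: x=6 → posterior Gamma(21, 15)
obs 4: x=3 → posterior Gamma(24, 16)
obs 5: x=2 → posterior Gamma(26, 17)
obs 6: x=6 → posterior Gamma(32, 18)
obs 7: x=2 → posterior Gamma(34, 19)

30034640110980377619945846078500632729311721/171798691840000000000000000000000000000000000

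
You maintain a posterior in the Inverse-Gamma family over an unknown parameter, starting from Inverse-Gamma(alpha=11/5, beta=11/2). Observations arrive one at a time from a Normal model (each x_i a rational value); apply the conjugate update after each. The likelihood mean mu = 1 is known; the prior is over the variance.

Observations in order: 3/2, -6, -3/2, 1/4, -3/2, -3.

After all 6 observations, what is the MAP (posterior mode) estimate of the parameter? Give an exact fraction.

obs 1: x=3/2 → posterior Inverse-Gamma(27/10, 45/8)
obs 2: x=-6 → posterior Inverse-Gamma(16/5, 241/8)
obs 3: x=-3/2 → posterior Inverse-Gamma(37/10, 133/4)
obs 4: x=1/4 → posterior Inverse-Gamma(21/5, 1073/32)
obs 5: x=-3/2 → posterior Inverse-Gamma(47/10, 1173/32)
obs 6: x=-3 → posterior Inverse-Gamma(26/5, 1429/32)

7145/992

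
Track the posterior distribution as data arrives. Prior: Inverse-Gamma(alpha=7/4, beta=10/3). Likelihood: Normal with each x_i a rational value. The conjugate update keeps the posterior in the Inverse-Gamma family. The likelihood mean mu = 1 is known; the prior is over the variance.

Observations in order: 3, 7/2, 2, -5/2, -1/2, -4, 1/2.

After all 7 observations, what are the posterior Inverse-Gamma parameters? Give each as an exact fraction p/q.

obs 1: x=3 → posterior Inverse-Gamma(9/4, 16/3)
obs 2: x=7/2 → posterior Inverse-Gamma(11/4, 203/24)
obs 3: x=2 → posterior Inverse-Gamma(13/4, 215/24)
obs 4: x=-5/2 → posterior Inverse-Gamma(15/4, 181/12)
obs 5: x=-1/2 → posterior Inverse-Gamma(17/4, 389/24)
obs 6: x=-4 → posterior Inverse-Gamma(19/4, 689/24)
obs 7: x=1/2 → posterior Inverse-Gamma(21/4, 173/6)

alpha=21/4, beta=173/6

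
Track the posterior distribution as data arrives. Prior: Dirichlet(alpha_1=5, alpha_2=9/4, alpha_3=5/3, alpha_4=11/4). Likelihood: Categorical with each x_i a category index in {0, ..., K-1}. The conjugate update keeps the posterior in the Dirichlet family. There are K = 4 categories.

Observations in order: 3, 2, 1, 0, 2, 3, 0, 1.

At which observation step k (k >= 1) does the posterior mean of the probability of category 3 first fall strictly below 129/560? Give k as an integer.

obs 1: x=3 → posterior Dirichlet(5, 9/4, 5/3, 15/4)
obs 2: x=2 → posterior Dirichlet(5, 9/4, 8/3, 15/4)
obs 3: x=1 → posterior Dirichlet(5, 13/4, 8/3, 15/4)
obs 4: x=0 → posterior Dirichlet(6, 13/4, 8/3, 15/4)
obs 5: x=2 → posterior Dirichlet(6, 13/4, 11/3, 15/4)
obs 6: x=3 → posterior Dirichlet(6, 13/4, 11/3, 19/4)
obs 7: x=0 → posterior Dirichlet(7, 13/4, 11/3, 19/4)
obs 8: x=1 → posterior Dirichlet(7, 17/4, 11/3, 19/4)

k = 5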